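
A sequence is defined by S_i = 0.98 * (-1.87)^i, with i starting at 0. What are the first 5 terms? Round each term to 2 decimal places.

This is a geometric sequence.
i=0: S_0 = 0.98 * (-1.87)^0 = 0.98
i=1: S_1 = 0.98 * (-1.87)^1 ≈ -1.83
i=2: S_2 = 0.98 * (-1.87)^2 ≈ 3.43
i=3: S_3 = 0.98 * (-1.87)^3 ≈ -6.41
i=4: S_4 = 0.98 * (-1.87)^4 ≈ 11.98
The first 5 terms are: [0.98, -1.83, 3.43, -6.41, 11.98]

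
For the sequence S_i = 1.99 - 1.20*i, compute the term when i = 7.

S_7 = 1.99 + -1.2*7 = 1.99 + -8.4 = -6.41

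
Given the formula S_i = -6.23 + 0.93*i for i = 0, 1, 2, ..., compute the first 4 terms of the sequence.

This is an arithmetic sequence.
i=0: S_0 = -6.23 + 0.93*0 = -6.23
i=1: S_1 = -6.23 + 0.93*1 = -5.3
i=2: S_2 = -6.23 + 0.93*2 = -4.37
i=3: S_3 = -6.23 + 0.93*3 = -3.44
The first 4 terms are: [-6.23, -5.3, -4.37, -3.44]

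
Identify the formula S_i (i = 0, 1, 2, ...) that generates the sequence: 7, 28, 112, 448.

Check ratios: 28 / 7 = 4.0
Common ratio r = 4.
First term a = 7.
Formula: S_i = 7 * 4^i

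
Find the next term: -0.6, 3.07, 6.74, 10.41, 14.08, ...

Differences: 3.07 - -0.6 = 3.67
This is an arithmetic sequence with common difference d = 3.67.
Next term = 14.08 + 3.67 = 17.75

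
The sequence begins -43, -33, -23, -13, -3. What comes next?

Differences: -33 - -43 = 10
This is an arithmetic sequence with common difference d = 10.
Next term = -3 + 10 = 7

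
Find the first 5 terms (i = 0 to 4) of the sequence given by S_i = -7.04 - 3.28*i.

This is an arithmetic sequence.
i=0: S_0 = -7.04 + -3.28*0 = -7.04
i=1: S_1 = -7.04 + -3.28*1 = -10.32
i=2: S_2 = -7.04 + -3.28*2 = -13.6
i=3: S_3 = -7.04 + -3.28*3 = -16.88
i=4: S_4 = -7.04 + -3.28*4 = -20.16
The first 5 terms are: [-7.04, -10.32, -13.6, -16.88, -20.16]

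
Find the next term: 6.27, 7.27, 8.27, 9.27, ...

Differences: 7.27 - 6.27 = 1.0
This is an arithmetic sequence with common difference d = 1.0.
Next term = 9.27 + 1.0 = 10.27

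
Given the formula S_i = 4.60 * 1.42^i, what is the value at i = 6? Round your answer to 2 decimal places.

S_6 = 4.6 * 1.42^6 ≈ 4.6 * 8.1984 ≈ 37.71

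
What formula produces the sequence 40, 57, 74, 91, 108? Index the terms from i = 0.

Check differences: 57 - 40 = 17
74 - 57 = 17
Common difference d = 17.
First term a = 40.
Formula: S_i = 40 + 17*i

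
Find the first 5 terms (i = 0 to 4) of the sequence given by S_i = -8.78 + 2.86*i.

This is an arithmetic sequence.
i=0: S_0 = -8.78 + 2.86*0 = -8.78
i=1: S_1 = -8.78 + 2.86*1 = -5.92
i=2: S_2 = -8.78 + 2.86*2 = -3.06
i=3: S_3 = -8.78 + 2.86*3 = -0.2
i=4: S_4 = -8.78 + 2.86*4 = 2.66
The first 5 terms are: [-8.78, -5.92, -3.06, -0.2, 2.66]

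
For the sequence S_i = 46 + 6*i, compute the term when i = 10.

S_10 = 46 + 6*10 = 46 + 60 = 106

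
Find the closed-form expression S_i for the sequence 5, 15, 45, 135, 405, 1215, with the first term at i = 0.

Check ratios: 15 / 5 = 3.0
Common ratio r = 3.
First term a = 5.
Formula: S_i = 5 * 3^i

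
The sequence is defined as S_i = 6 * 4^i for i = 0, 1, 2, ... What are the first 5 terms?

This is a geometric sequence.
i=0: S_0 = 6 * 4^0 = 6
i=1: S_1 = 6 * 4^1 = 24
i=2: S_2 = 6 * 4^2 = 96
i=3: S_3 = 6 * 4^3 = 384
i=4: S_4 = 6 * 4^4 = 1536
The first 5 terms are: [6, 24, 96, 384, 1536]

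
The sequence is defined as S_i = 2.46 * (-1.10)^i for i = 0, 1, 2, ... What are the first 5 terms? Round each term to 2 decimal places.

This is a geometric sequence.
i=0: S_0 = 2.46 * (-1.1)^0 = 2.46
i=1: S_1 = 2.46 * (-1.1)^1 ≈ -2.71
i=2: S_2 = 2.46 * (-1.1)^2 ≈ 2.98
i=3: S_3 = 2.46 * (-1.1)^3 ≈ -3.27
i=4: S_4 = 2.46 * (-1.1)^4 ≈ 3.6
The first 5 terms are: [2.46, -2.71, 2.98, -3.27, 3.6]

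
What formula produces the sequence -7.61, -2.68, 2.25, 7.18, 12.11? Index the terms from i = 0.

Check differences: -2.68 - -7.61 = 4.93
2.25 - -2.68 = 4.93
Common difference d = 4.93.
First term a = -7.61.
Formula: S_i = -7.61 + 4.93*i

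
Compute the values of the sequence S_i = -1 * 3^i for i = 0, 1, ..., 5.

This is a geometric sequence.
i=0: S_0 = -1 * 3^0 = -1
i=1: S_1 = -1 * 3^1 = -3
i=2: S_2 = -1 * 3^2 = -9
i=3: S_3 = -1 * 3^3 = -27
i=4: S_4 = -1 * 3^4 = -81
i=5: S_5 = -1 * 3^5 = -243
The first 6 terms are: [-1, -3, -9, -27, -81, -243]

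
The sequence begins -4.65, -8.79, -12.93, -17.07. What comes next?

Differences: -8.79 - -4.65 = -4.14
This is an arithmetic sequence with common difference d = -4.14.
Next term = -17.07 + -4.14 = -21.21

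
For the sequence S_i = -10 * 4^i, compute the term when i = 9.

S_9 = -10 * 4^9 = -10 * 262144 = -2621440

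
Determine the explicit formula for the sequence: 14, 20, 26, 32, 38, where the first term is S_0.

Check differences: 20 - 14 = 6
26 - 20 = 6
Common difference d = 6.
First term a = 14.
Formula: S_i = 14 + 6*i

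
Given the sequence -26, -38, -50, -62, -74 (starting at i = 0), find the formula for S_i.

Check differences: -38 - -26 = -12
-50 - -38 = -12
Common difference d = -12.
First term a = -26.
Formula: S_i = -26 - 12*i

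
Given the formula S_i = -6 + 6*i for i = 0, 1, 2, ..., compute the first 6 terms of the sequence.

This is an arithmetic sequence.
i=0: S_0 = -6 + 6*0 = -6
i=1: S_1 = -6 + 6*1 = 0
i=2: S_2 = -6 + 6*2 = 6
i=3: S_3 = -6 + 6*3 = 12
i=4: S_4 = -6 + 6*4 = 18
i=5: S_5 = -6 + 6*5 = 24
The first 6 terms are: [-6, 0, 6, 12, 18, 24]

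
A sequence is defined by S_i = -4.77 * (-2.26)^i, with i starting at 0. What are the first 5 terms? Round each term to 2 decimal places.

This is a geometric sequence.
i=0: S_0 = -4.77 * (-2.26)^0 = -4.77
i=1: S_1 = -4.77 * (-2.26)^1 ≈ 10.78
i=2: S_2 = -4.77 * (-2.26)^2 ≈ -24.36
i=3: S_3 = -4.77 * (-2.26)^3 ≈ 55.06
i=4: S_4 = -4.77 * (-2.26)^4 ≈ -124.44
The first 5 terms are: [-4.77, 10.78, -24.36, 55.06, -124.44]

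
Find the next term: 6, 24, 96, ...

Ratios: 24 / 6 = 4.0
This is a geometric sequence with common ratio r = 4.
Next term = 96 * 4 = 384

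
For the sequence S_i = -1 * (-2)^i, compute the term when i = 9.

S_9 = -1 * (-2)^9 = -1 * -512 = 512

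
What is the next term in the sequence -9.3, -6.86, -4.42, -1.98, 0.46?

Differences: -6.86 - -9.3 = 2.44
This is an arithmetic sequence with common difference d = 2.44.
Next term = 0.46 + 2.44 = 2.9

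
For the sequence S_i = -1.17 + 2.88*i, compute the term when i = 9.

S_9 = -1.17 + 2.88*9 = -1.17 + 25.92 = 24.75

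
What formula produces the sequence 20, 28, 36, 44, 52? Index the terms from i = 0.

Check differences: 28 - 20 = 8
36 - 28 = 8
Common difference d = 8.
First term a = 20.
Formula: S_i = 20 + 8*i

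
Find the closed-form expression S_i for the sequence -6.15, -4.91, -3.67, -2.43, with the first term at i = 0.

Check differences: -4.91 - -6.15 = 1.24
-3.67 - -4.91 = 1.24
Common difference d = 1.24.
First term a = -6.15.
Formula: S_i = -6.15 + 1.24*i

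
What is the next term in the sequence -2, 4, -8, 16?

Ratios: 4 / -2 = -2.0
This is a geometric sequence with common ratio r = -2.
Next term = 16 * -2 = -32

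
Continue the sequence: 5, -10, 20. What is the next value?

Ratios: -10 / 5 = -2.0
This is a geometric sequence with common ratio r = -2.
Next term = 20 * -2 = -40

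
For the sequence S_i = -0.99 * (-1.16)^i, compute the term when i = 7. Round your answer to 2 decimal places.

S_7 = -0.99 * (-1.16)^7 ≈ -0.99 * -2.8262 ≈ 2.8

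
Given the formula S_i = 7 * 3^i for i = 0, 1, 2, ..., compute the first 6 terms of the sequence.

This is a geometric sequence.
i=0: S_0 = 7 * 3^0 = 7
i=1: S_1 = 7 * 3^1 = 21
i=2: S_2 = 7 * 3^2 = 63
i=3: S_3 = 7 * 3^3 = 189
i=4: S_4 = 7 * 3^4 = 567
i=5: S_5 = 7 * 3^5 = 1701
The first 6 terms are: [7, 21, 63, 189, 567, 1701]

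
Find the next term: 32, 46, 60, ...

Differences: 46 - 32 = 14
This is an arithmetic sequence with common difference d = 14.
Next term = 60 + 14 = 74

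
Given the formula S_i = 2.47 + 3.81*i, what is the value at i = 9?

S_9 = 2.47 + 3.81*9 = 2.47 + 34.29 = 36.76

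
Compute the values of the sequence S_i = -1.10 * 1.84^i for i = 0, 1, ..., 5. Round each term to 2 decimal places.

This is a geometric sequence.
i=0: S_0 = -1.1 * 1.84^0 = -1.1
i=1: S_1 = -1.1 * 1.84^1 ≈ -2.02
i=2: S_2 = -1.1 * 1.84^2 ≈ -3.72
i=3: S_3 = -1.1 * 1.84^3 ≈ -6.85
i=4: S_4 = -1.1 * 1.84^4 ≈ -12.61
i=5: S_5 = -1.1 * 1.84^5 ≈ -23.2
The first 6 terms are: [-1.1, -2.02, -3.72, -6.85, -12.61, -23.2]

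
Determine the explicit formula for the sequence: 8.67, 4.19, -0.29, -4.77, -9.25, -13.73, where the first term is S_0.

Check differences: 4.19 - 8.67 = -4.48
-0.29 - 4.19 = -4.48
Common difference d = -4.48.
First term a = 8.67.
Formula: S_i = 8.67 - 4.48*i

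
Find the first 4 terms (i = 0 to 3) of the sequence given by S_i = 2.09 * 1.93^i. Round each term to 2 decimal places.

This is a geometric sequence.
i=0: S_0 = 2.09 * 1.93^0 = 2.09
i=1: S_1 = 2.09 * 1.93^1 ≈ 4.03
i=2: S_2 = 2.09 * 1.93^2 ≈ 7.79
i=3: S_3 = 2.09 * 1.93^3 ≈ 15.03
The first 4 terms are: [2.09, 4.03, 7.79, 15.03]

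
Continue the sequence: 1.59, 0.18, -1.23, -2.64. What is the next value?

Differences: 0.18 - 1.59 = -1.41
This is an arithmetic sequence with common difference d = -1.41.
Next term = -2.64 + -1.41 = -4.05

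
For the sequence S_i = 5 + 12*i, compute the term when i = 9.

S_9 = 5 + 12*9 = 5 + 108 = 113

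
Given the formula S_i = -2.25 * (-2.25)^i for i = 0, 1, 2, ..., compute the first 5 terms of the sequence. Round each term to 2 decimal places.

This is a geometric sequence.
i=0: S_0 = -2.25 * (-2.25)^0 = -2.25
i=1: S_1 = -2.25 * (-2.25)^1 ≈ 5.06
i=2: S_2 = -2.25 * (-2.25)^2 ≈ -11.39
i=3: S_3 = -2.25 * (-2.25)^3 ≈ 25.63
i=4: S_4 = -2.25 * (-2.25)^4 ≈ -57.67
The first 5 terms are: [-2.25, 5.06, -11.39, 25.63, -57.67]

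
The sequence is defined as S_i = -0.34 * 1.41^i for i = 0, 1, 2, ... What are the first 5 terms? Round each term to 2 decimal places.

This is a geometric sequence.
i=0: S_0 = -0.34 * 1.41^0 = -0.34
i=1: S_1 = -0.34 * 1.41^1 ≈ -0.48
i=2: S_2 = -0.34 * 1.41^2 ≈ -0.68
i=3: S_3 = -0.34 * 1.41^3 ≈ -0.95
i=4: S_4 = -0.34 * 1.41^4 ≈ -1.34
The first 5 terms are: [-0.34, -0.48, -0.68, -0.95, -1.34]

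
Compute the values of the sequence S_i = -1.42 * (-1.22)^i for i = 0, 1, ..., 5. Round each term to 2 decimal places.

This is a geometric sequence.
i=0: S_0 = -1.42 * (-1.22)^0 = -1.42
i=1: S_1 = -1.42 * (-1.22)^1 ≈ 1.73
i=2: S_2 = -1.42 * (-1.22)^2 ≈ -2.11
i=3: S_3 = -1.42 * (-1.22)^3 ≈ 2.58
i=4: S_4 = -1.42 * (-1.22)^4 ≈ -3.15
i=5: S_5 = -1.42 * (-1.22)^5 ≈ 3.84
The first 6 terms are: [-1.42, 1.73, -2.11, 2.58, -3.15, 3.84]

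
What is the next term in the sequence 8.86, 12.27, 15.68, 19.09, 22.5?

Differences: 12.27 - 8.86 = 3.41
This is an arithmetic sequence with common difference d = 3.41.
Next term = 22.5 + 3.41 = 25.91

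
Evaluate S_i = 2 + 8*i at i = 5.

S_5 = 2 + 8*5 = 2 + 40 = 42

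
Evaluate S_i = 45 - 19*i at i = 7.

S_7 = 45 + -19*7 = 45 + -133 = -88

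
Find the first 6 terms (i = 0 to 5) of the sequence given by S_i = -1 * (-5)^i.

This is a geometric sequence.
i=0: S_0 = -1 * (-5)^0 = -1
i=1: S_1 = -1 * (-5)^1 = 5
i=2: S_2 = -1 * (-5)^2 = -25
i=3: S_3 = -1 * (-5)^3 = 125
i=4: S_4 = -1 * (-5)^4 = -625
i=5: S_5 = -1 * (-5)^5 = 3125
The first 6 terms are: [-1, 5, -25, 125, -625, 3125]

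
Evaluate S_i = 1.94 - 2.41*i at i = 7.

S_7 = 1.94 + -2.41*7 = 1.94 + -16.87 = -14.93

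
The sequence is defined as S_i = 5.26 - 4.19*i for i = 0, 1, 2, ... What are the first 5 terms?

This is an arithmetic sequence.
i=0: S_0 = 5.26 + -4.19*0 = 5.26
i=1: S_1 = 5.26 + -4.19*1 = 1.07
i=2: S_2 = 5.26 + -4.19*2 = -3.12
i=3: S_3 = 5.26 + -4.19*3 = -7.31
i=4: S_4 = 5.26 + -4.19*4 = -11.5
The first 5 terms are: [5.26, 1.07, -3.12, -7.31, -11.5]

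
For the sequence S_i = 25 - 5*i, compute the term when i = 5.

S_5 = 25 + -5*5 = 25 + -25 = 0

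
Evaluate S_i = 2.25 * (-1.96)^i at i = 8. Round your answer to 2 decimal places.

S_8 = 2.25 * (-1.96)^8 ≈ 2.25 * 217.7953 ≈ 490.04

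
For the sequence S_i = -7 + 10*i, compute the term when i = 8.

S_8 = -7 + 10*8 = -7 + 80 = 73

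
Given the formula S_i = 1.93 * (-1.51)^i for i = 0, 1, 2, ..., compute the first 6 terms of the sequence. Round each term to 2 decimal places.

This is a geometric sequence.
i=0: S_0 = 1.93 * (-1.51)^0 = 1.93
i=1: S_1 = 1.93 * (-1.51)^1 ≈ -2.91
i=2: S_2 = 1.93 * (-1.51)^2 ≈ 4.4
i=3: S_3 = 1.93 * (-1.51)^3 ≈ -6.64
i=4: S_4 = 1.93 * (-1.51)^4 ≈ 10.03
i=5: S_5 = 1.93 * (-1.51)^5 ≈ -15.15
The first 6 terms are: [1.93, -2.91, 4.4, -6.64, 10.03, -15.15]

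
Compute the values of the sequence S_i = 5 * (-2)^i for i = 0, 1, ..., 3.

This is a geometric sequence.
i=0: S_0 = 5 * (-2)^0 = 5
i=1: S_1 = 5 * (-2)^1 = -10
i=2: S_2 = 5 * (-2)^2 = 20
i=3: S_3 = 5 * (-2)^3 = -40
The first 4 terms are: [5, -10, 20, -40]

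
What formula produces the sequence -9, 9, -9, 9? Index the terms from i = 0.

Check ratios: 9 / -9 = -1.0
Common ratio r = -1.
First term a = -9.
Formula: S_i = -9 * (-1)^i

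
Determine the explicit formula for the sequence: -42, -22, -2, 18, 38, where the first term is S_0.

Check differences: -22 - -42 = 20
-2 - -22 = 20
Common difference d = 20.
First term a = -42.
Formula: S_i = -42 + 20*i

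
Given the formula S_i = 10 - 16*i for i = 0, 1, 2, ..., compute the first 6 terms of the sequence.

This is an arithmetic sequence.
i=0: S_0 = 10 + -16*0 = 10
i=1: S_1 = 10 + -16*1 = -6
i=2: S_2 = 10 + -16*2 = -22
i=3: S_3 = 10 + -16*3 = -38
i=4: S_4 = 10 + -16*4 = -54
i=5: S_5 = 10 + -16*5 = -70
The first 6 terms are: [10, -6, -22, -38, -54, -70]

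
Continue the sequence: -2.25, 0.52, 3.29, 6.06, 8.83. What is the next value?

Differences: 0.52 - -2.25 = 2.77
This is an arithmetic sequence with common difference d = 2.77.
Next term = 8.83 + 2.77 = 11.6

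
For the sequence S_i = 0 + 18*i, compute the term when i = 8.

S_8 = 0 + 18*8 = 0 + 144 = 144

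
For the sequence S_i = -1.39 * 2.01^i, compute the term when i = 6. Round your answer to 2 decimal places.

S_6 = -1.39 * 2.01^6 ≈ -1.39 * 65.9442 ≈ -91.66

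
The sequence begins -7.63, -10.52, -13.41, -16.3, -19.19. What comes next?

Differences: -10.52 - -7.63 = -2.89
This is an arithmetic sequence with common difference d = -2.89.
Next term = -19.19 + -2.89 = -22.08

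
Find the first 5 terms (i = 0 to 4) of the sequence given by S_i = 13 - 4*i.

This is an arithmetic sequence.
i=0: S_0 = 13 + -4*0 = 13
i=1: S_1 = 13 + -4*1 = 9
i=2: S_2 = 13 + -4*2 = 5
i=3: S_3 = 13 + -4*3 = 1
i=4: S_4 = 13 + -4*4 = -3
The first 5 terms are: [13, 9, 5, 1, -3]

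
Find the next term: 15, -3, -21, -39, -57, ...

Differences: -3 - 15 = -18
This is an arithmetic sequence with common difference d = -18.
Next term = -57 + -18 = -75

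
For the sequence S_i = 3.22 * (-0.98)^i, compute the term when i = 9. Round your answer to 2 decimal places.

S_9 = 3.22 * (-0.98)^9 ≈ 3.22 * -0.8337 ≈ -2.68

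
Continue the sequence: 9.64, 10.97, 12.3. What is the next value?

Differences: 10.97 - 9.64 = 1.33
This is an arithmetic sequence with common difference d = 1.33.
Next term = 12.3 + 1.33 = 13.63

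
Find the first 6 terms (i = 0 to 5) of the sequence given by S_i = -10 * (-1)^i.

This is a geometric sequence.
i=0: S_0 = -10 * (-1)^0 = -10
i=1: S_1 = -10 * (-1)^1 = 10
i=2: S_2 = -10 * (-1)^2 = -10
i=3: S_3 = -10 * (-1)^3 = 10
i=4: S_4 = -10 * (-1)^4 = -10
i=5: S_5 = -10 * (-1)^5 = 10
The first 6 terms are: [-10, 10, -10, 10, -10, 10]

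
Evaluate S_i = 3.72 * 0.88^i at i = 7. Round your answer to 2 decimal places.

S_7 = 3.72 * 0.88^7 ≈ 3.72 * 0.4087 ≈ 1.52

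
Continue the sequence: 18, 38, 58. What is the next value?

Differences: 38 - 18 = 20
This is an arithmetic sequence with common difference d = 20.
Next term = 58 + 20 = 78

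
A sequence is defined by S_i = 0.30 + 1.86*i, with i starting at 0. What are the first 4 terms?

This is an arithmetic sequence.
i=0: S_0 = 0.3 + 1.86*0 = 0.3
i=1: S_1 = 0.3 + 1.86*1 = 2.16
i=2: S_2 = 0.3 + 1.86*2 = 4.02
i=3: S_3 = 0.3 + 1.86*3 = 5.88
The first 4 terms are: [0.3, 2.16, 4.02, 5.88]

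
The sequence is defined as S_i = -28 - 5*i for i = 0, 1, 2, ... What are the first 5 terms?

This is an arithmetic sequence.
i=0: S_0 = -28 + -5*0 = -28
i=1: S_1 = -28 + -5*1 = -33
i=2: S_2 = -28 + -5*2 = -38
i=3: S_3 = -28 + -5*3 = -43
i=4: S_4 = -28 + -5*4 = -48
The first 5 terms are: [-28, -33, -38, -43, -48]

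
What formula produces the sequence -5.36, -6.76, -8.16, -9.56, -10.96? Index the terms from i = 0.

Check differences: -6.76 - -5.36 = -1.4
-8.16 - -6.76 = -1.4
Common difference d = -1.4.
First term a = -5.36.
Formula: S_i = -5.36 - 1.40*i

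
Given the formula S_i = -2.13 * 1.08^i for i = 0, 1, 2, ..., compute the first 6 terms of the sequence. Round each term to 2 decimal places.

This is a geometric sequence.
i=0: S_0 = -2.13 * 1.08^0 = -2.13
i=1: S_1 = -2.13 * 1.08^1 ≈ -2.3
i=2: S_2 = -2.13 * 1.08^2 ≈ -2.48
i=3: S_3 = -2.13 * 1.08^3 ≈ -2.68
i=4: S_4 = -2.13 * 1.08^4 ≈ -2.9
i=5: S_5 = -2.13 * 1.08^5 ≈ -3.13
The first 6 terms are: [-2.13, -2.3, -2.48, -2.68, -2.9, -3.13]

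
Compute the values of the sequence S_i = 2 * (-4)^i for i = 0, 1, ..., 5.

This is a geometric sequence.
i=0: S_0 = 2 * (-4)^0 = 2
i=1: S_1 = 2 * (-4)^1 = -8
i=2: S_2 = 2 * (-4)^2 = 32
i=3: S_3 = 2 * (-4)^3 = -128
i=4: S_4 = 2 * (-4)^4 = 512
i=5: S_5 = 2 * (-4)^5 = -2048
The first 6 terms are: [2, -8, 32, -128, 512, -2048]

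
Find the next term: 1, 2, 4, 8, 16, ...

Ratios: 2 / 1 = 2.0
This is a geometric sequence with common ratio r = 2.
Next term = 16 * 2 = 32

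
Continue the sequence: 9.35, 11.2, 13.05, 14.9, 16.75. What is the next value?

Differences: 11.2 - 9.35 = 1.85
This is an arithmetic sequence with common difference d = 1.85.
Next term = 16.75 + 1.85 = 18.6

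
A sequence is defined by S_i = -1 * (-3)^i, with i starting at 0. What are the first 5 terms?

This is a geometric sequence.
i=0: S_0 = -1 * (-3)^0 = -1
i=1: S_1 = -1 * (-3)^1 = 3
i=2: S_2 = -1 * (-3)^2 = -9
i=3: S_3 = -1 * (-3)^3 = 27
i=4: S_4 = -1 * (-3)^4 = -81
The first 5 terms are: [-1, 3, -9, 27, -81]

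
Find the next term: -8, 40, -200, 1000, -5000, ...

Ratios: 40 / -8 = -5.0
This is a geometric sequence with common ratio r = -5.
Next term = -5000 * -5 = 25000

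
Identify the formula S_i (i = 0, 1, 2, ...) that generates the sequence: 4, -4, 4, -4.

Check ratios: -4 / 4 = -1.0
Common ratio r = -1.
First term a = 4.
Formula: S_i = 4 * (-1)^i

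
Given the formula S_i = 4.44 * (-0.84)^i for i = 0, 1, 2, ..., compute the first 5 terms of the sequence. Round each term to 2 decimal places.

This is a geometric sequence.
i=0: S_0 = 4.44 * (-0.84)^0 = 4.44
i=1: S_1 = 4.44 * (-0.84)^1 ≈ -3.73
i=2: S_2 = 4.44 * (-0.84)^2 ≈ 3.13
i=3: S_3 = 4.44 * (-0.84)^3 ≈ -2.63
i=4: S_4 = 4.44 * (-0.84)^4 ≈ 2.21
The first 5 terms are: [4.44, -3.73, 3.13, -2.63, 2.21]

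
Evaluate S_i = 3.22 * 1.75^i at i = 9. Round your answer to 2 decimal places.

S_9 = 3.22 * 1.75^9 ≈ 3.22 * 153.9368 ≈ 495.68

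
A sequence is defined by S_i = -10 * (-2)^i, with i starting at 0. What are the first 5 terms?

This is a geometric sequence.
i=0: S_0 = -10 * (-2)^0 = -10
i=1: S_1 = -10 * (-2)^1 = 20
i=2: S_2 = -10 * (-2)^2 = -40
i=3: S_3 = -10 * (-2)^3 = 80
i=4: S_4 = -10 * (-2)^4 = -160
The first 5 terms are: [-10, 20, -40, 80, -160]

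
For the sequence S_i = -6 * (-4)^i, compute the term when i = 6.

S_6 = -6 * (-4)^6 = -6 * 4096 = -24576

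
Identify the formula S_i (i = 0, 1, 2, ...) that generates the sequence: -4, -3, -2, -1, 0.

Check differences: -3 - -4 = 1
-2 - -3 = 1
Common difference d = 1.
First term a = -4.
Formula: S_i = -4 + 1*i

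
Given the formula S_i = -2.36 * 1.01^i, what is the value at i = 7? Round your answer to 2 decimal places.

S_7 = -2.36 * 1.01^7 ≈ -2.36 * 1.0721 ≈ -2.53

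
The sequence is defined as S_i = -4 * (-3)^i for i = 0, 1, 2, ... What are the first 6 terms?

This is a geometric sequence.
i=0: S_0 = -4 * (-3)^0 = -4
i=1: S_1 = -4 * (-3)^1 = 12
i=2: S_2 = -4 * (-3)^2 = -36
i=3: S_3 = -4 * (-3)^3 = 108
i=4: S_4 = -4 * (-3)^4 = -324
i=5: S_5 = -4 * (-3)^5 = 972
The first 6 terms are: [-4, 12, -36, 108, -324, 972]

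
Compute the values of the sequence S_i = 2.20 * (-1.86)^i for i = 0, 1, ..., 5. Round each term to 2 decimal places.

This is a geometric sequence.
i=0: S_0 = 2.2 * (-1.86)^0 = 2.2
i=1: S_1 = 2.2 * (-1.86)^1 ≈ -4.09
i=2: S_2 = 2.2 * (-1.86)^2 ≈ 7.61
i=3: S_3 = 2.2 * (-1.86)^3 ≈ -14.16
i=4: S_4 = 2.2 * (-1.86)^4 ≈ 26.33
i=5: S_5 = 2.2 * (-1.86)^5 ≈ -48.98
The first 6 terms are: [2.2, -4.09, 7.61, -14.16, 26.33, -48.98]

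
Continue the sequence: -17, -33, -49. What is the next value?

Differences: -33 - -17 = -16
This is an arithmetic sequence with common difference d = -16.
Next term = -49 + -16 = -65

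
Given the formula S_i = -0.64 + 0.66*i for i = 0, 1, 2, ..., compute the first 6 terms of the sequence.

This is an arithmetic sequence.
i=0: S_0 = -0.64 + 0.66*0 = -0.64
i=1: S_1 = -0.64 + 0.66*1 = 0.02
i=2: S_2 = -0.64 + 0.66*2 = 0.68
i=3: S_3 = -0.64 + 0.66*3 = 1.34
i=4: S_4 = -0.64 + 0.66*4 = 2.0
i=5: S_5 = -0.64 + 0.66*5 = 2.66
The first 6 terms are: [-0.64, 0.02, 0.68, 1.34, 2.0, 2.66]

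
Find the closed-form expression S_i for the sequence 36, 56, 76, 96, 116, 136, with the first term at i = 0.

Check differences: 56 - 36 = 20
76 - 56 = 20
Common difference d = 20.
First term a = 36.
Formula: S_i = 36 + 20*i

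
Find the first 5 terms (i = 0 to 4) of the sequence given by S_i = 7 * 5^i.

This is a geometric sequence.
i=0: S_0 = 7 * 5^0 = 7
i=1: S_1 = 7 * 5^1 = 35
i=2: S_2 = 7 * 5^2 = 175
i=3: S_3 = 7 * 5^3 = 875
i=4: S_4 = 7 * 5^4 = 4375
The first 5 terms are: [7, 35, 175, 875, 4375]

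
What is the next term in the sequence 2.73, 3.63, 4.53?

Differences: 3.63 - 2.73 = 0.9
This is an arithmetic sequence with common difference d = 0.9.
Next term = 4.53 + 0.9 = 5.43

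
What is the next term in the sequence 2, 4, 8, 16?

Ratios: 4 / 2 = 2.0
This is a geometric sequence with common ratio r = 2.
Next term = 16 * 2 = 32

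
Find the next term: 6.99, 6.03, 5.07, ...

Differences: 6.03 - 6.99 = -0.96
This is an arithmetic sequence with common difference d = -0.96.
Next term = 5.07 + -0.96 = 4.11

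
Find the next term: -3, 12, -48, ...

Ratios: 12 / -3 = -4.0
This is a geometric sequence with common ratio r = -4.
Next term = -48 * -4 = 192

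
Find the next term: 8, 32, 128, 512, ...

Ratios: 32 / 8 = 4.0
This is a geometric sequence with common ratio r = 4.
Next term = 512 * 4 = 2048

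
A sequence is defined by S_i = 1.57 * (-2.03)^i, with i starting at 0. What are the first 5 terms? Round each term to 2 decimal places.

This is a geometric sequence.
i=0: S_0 = 1.57 * (-2.03)^0 = 1.57
i=1: S_1 = 1.57 * (-2.03)^1 ≈ -3.19
i=2: S_2 = 1.57 * (-2.03)^2 ≈ 6.47
i=3: S_3 = 1.57 * (-2.03)^3 ≈ -13.13
i=4: S_4 = 1.57 * (-2.03)^4 ≈ 26.66
The first 5 terms are: [1.57, -3.19, 6.47, -13.13, 26.66]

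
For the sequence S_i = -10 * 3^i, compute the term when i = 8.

S_8 = -10 * 3^8 = -10 * 6561 = -65610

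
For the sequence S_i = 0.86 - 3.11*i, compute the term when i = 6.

S_6 = 0.86 + -3.11*6 = 0.86 + -18.66 = -17.8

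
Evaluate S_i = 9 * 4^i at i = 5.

S_5 = 9 * 4^5 = 9 * 1024 = 9216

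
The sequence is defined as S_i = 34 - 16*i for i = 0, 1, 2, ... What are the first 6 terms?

This is an arithmetic sequence.
i=0: S_0 = 34 + -16*0 = 34
i=1: S_1 = 34 + -16*1 = 18
i=2: S_2 = 34 + -16*2 = 2
i=3: S_3 = 34 + -16*3 = -14
i=4: S_4 = 34 + -16*4 = -30
i=5: S_5 = 34 + -16*5 = -46
The first 6 terms are: [34, 18, 2, -14, -30, -46]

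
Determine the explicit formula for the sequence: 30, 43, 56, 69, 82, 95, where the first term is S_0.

Check differences: 43 - 30 = 13
56 - 43 = 13
Common difference d = 13.
First term a = 30.
Formula: S_i = 30 + 13*i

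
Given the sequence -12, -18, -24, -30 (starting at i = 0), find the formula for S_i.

Check differences: -18 - -12 = -6
-24 - -18 = -6
Common difference d = -6.
First term a = -12.
Formula: S_i = -12 - 6*i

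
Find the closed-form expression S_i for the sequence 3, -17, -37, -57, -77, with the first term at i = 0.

Check differences: -17 - 3 = -20
-37 - -17 = -20
Common difference d = -20.
First term a = 3.
Formula: S_i = 3 - 20*i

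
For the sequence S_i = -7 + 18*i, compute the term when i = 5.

S_5 = -7 + 18*5 = -7 + 90 = 83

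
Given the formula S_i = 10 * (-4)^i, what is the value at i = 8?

S_8 = 10 * (-4)^8 = 10 * 65536 = 655360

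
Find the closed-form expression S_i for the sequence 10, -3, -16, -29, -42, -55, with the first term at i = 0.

Check differences: -3 - 10 = -13
-16 - -3 = -13
Common difference d = -13.
First term a = 10.
Formula: S_i = 10 - 13*i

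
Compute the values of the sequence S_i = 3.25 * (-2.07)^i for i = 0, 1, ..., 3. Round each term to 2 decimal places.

This is a geometric sequence.
i=0: S_0 = 3.25 * (-2.07)^0 = 3.25
i=1: S_1 = 3.25 * (-2.07)^1 ≈ -6.73
i=2: S_2 = 3.25 * (-2.07)^2 ≈ 13.93
i=3: S_3 = 3.25 * (-2.07)^3 ≈ -28.83
The first 4 terms are: [3.25, -6.73, 13.93, -28.83]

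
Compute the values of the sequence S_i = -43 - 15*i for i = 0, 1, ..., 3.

This is an arithmetic sequence.
i=0: S_0 = -43 + -15*0 = -43
i=1: S_1 = -43 + -15*1 = -58
i=2: S_2 = -43 + -15*2 = -73
i=3: S_3 = -43 + -15*3 = -88
The first 4 terms are: [-43, -58, -73, -88]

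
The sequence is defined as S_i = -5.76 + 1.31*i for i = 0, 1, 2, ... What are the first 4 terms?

This is an arithmetic sequence.
i=0: S_0 = -5.76 + 1.31*0 = -5.76
i=1: S_1 = -5.76 + 1.31*1 = -4.45
i=2: S_2 = -5.76 + 1.31*2 = -3.14
i=3: S_3 = -5.76 + 1.31*3 = -1.83
The first 4 terms are: [-5.76, -4.45, -3.14, -1.83]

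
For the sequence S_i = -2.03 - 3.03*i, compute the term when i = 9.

S_9 = -2.03 + -3.03*9 = -2.03 + -27.27 = -29.3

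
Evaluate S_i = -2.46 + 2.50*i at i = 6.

S_6 = -2.46 + 2.5*6 = -2.46 + 15.0 = 12.54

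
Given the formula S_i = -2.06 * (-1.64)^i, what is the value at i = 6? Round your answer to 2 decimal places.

S_6 = -2.06 * (-1.64)^6 ≈ -2.06 * 19.4564 ≈ -40.08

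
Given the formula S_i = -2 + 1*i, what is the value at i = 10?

S_10 = -2 + 1*10 = -2 + 10 = 8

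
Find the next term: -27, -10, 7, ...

Differences: -10 - -27 = 17
This is an arithmetic sequence with common difference d = 17.
Next term = 7 + 17 = 24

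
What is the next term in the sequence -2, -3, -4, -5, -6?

Differences: -3 - -2 = -1
This is an arithmetic sequence with common difference d = -1.
Next term = -6 + -1 = -7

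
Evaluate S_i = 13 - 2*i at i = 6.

S_6 = 13 + -2*6 = 13 + -12 = 1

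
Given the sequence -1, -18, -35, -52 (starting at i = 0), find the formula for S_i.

Check differences: -18 - -1 = -17
-35 - -18 = -17
Common difference d = -17.
First term a = -1.
Formula: S_i = -1 - 17*i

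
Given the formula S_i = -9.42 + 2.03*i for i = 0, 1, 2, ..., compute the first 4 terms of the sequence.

This is an arithmetic sequence.
i=0: S_0 = -9.42 + 2.03*0 = -9.42
i=1: S_1 = -9.42 + 2.03*1 = -7.39
i=2: S_2 = -9.42 + 2.03*2 = -5.36
i=3: S_3 = -9.42 + 2.03*3 = -3.33
The first 4 terms are: [-9.42, -7.39, -5.36, -3.33]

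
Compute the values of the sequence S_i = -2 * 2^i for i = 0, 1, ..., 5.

This is a geometric sequence.
i=0: S_0 = -2 * 2^0 = -2
i=1: S_1 = -2 * 2^1 = -4
i=2: S_2 = -2 * 2^2 = -8
i=3: S_3 = -2 * 2^3 = -16
i=4: S_4 = -2 * 2^4 = -32
i=5: S_5 = -2 * 2^5 = -64
The first 6 terms are: [-2, -4, -8, -16, -32, -64]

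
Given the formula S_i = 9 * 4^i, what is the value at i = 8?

S_8 = 9 * 4^8 = 9 * 65536 = 589824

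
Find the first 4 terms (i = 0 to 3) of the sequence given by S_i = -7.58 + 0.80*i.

This is an arithmetic sequence.
i=0: S_0 = -7.58 + 0.8*0 = -7.58
i=1: S_1 = -7.58 + 0.8*1 = -6.78
i=2: S_2 = -7.58 + 0.8*2 = -5.98
i=3: S_3 = -7.58 + 0.8*3 = -5.18
The first 4 terms are: [-7.58, -6.78, -5.98, -5.18]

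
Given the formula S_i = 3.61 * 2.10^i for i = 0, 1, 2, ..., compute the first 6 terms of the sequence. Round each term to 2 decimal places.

This is a geometric sequence.
i=0: S_0 = 3.61 * 2.1^0 = 3.61
i=1: S_1 = 3.61 * 2.1^1 ≈ 7.58
i=2: S_2 = 3.61 * 2.1^2 ≈ 15.92
i=3: S_3 = 3.61 * 2.1^3 ≈ 33.43
i=4: S_4 = 3.61 * 2.1^4 ≈ 70.21
i=5: S_5 = 3.61 * 2.1^5 ≈ 147.44
The first 6 terms are: [3.61, 7.58, 15.92, 33.43, 70.21, 147.44]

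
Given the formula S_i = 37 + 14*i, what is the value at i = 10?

S_10 = 37 + 14*10 = 37 + 140 = 177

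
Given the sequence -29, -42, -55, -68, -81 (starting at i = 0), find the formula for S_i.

Check differences: -42 - -29 = -13
-55 - -42 = -13
Common difference d = -13.
First term a = -29.
Formula: S_i = -29 - 13*i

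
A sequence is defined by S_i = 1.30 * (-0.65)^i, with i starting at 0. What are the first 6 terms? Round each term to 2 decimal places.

This is a geometric sequence.
i=0: S_0 = 1.3 * (-0.65)^0 = 1.3
i=1: S_1 = 1.3 * (-0.65)^1 ≈ -0.85
i=2: S_2 = 1.3 * (-0.65)^2 ≈ 0.55
i=3: S_3 = 1.3 * (-0.65)^3 ≈ -0.36
i=4: S_4 = 1.3 * (-0.65)^4 ≈ 0.23
i=5: S_5 = 1.3 * (-0.65)^5 ≈ -0.15
The first 6 terms are: [1.3, -0.85, 0.55, -0.36, 0.23, -0.15]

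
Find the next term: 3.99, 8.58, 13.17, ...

Differences: 8.58 - 3.99 = 4.59
This is an arithmetic sequence with common difference d = 4.59.
Next term = 13.17 + 4.59 = 17.76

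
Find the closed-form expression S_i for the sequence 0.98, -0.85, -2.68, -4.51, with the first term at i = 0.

Check differences: -0.85 - 0.98 = -1.83
-2.68 - -0.85 = -1.83
Common difference d = -1.83.
First term a = 0.98.
Formula: S_i = 0.98 - 1.83*i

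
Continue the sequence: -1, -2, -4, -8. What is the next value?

Ratios: -2 / -1 = 2.0
This is a geometric sequence with common ratio r = 2.
Next term = -8 * 2 = -16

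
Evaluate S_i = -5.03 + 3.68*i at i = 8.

S_8 = -5.03 + 3.68*8 = -5.03 + 29.44 = 24.41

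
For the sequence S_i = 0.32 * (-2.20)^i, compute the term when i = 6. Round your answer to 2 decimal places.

S_6 = 0.32 * (-2.2)^6 ≈ 0.32 * 113.3799 ≈ 36.28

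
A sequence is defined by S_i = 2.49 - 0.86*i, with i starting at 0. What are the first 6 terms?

This is an arithmetic sequence.
i=0: S_0 = 2.49 + -0.86*0 = 2.49
i=1: S_1 = 2.49 + -0.86*1 = 1.63
i=2: S_2 = 2.49 + -0.86*2 = 0.77
i=3: S_3 = 2.49 + -0.86*3 = -0.09
i=4: S_4 = 2.49 + -0.86*4 = -0.95
i=5: S_5 = 2.49 + -0.86*5 = -1.81
The first 6 terms are: [2.49, 1.63, 0.77, -0.09, -0.95, -1.81]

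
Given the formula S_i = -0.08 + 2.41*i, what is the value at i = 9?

S_9 = -0.08 + 2.41*9 = -0.08 + 21.69 = 21.61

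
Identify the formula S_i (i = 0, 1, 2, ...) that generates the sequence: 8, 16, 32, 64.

Check ratios: 16 / 8 = 2.0
Common ratio r = 2.
First term a = 8.
Formula: S_i = 8 * 2^i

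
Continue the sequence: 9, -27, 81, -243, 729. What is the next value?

Ratios: -27 / 9 = -3.0
This is a geometric sequence with common ratio r = -3.
Next term = 729 * -3 = -2187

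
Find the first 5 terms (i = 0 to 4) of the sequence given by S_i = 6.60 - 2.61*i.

This is an arithmetic sequence.
i=0: S_0 = 6.6 + -2.61*0 = 6.6
i=1: S_1 = 6.6 + -2.61*1 = 3.99
i=2: S_2 = 6.6 + -2.61*2 = 1.38
i=3: S_3 = 6.6 + -2.61*3 = -1.23
i=4: S_4 = 6.6 + -2.61*4 = -3.84
The first 5 terms are: [6.6, 3.99, 1.38, -1.23, -3.84]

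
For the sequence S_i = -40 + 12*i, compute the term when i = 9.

S_9 = -40 + 12*9 = -40 + 108 = 68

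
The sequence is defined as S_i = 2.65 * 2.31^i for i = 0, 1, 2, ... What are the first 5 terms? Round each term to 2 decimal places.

This is a geometric sequence.
i=0: S_0 = 2.65 * 2.31^0 = 2.65
i=1: S_1 = 2.65 * 2.31^1 ≈ 6.12
i=2: S_2 = 2.65 * 2.31^2 ≈ 14.14
i=3: S_3 = 2.65 * 2.31^3 ≈ 32.66
i=4: S_4 = 2.65 * 2.31^4 ≈ 75.46
The first 5 terms are: [2.65, 6.12, 14.14, 32.66, 75.46]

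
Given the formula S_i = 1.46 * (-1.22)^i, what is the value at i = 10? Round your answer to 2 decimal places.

S_10 = 1.46 * (-1.22)^10 ≈ 1.46 * 7.3046 ≈ 10.66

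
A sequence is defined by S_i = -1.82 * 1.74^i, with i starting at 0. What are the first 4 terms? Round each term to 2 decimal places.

This is a geometric sequence.
i=0: S_0 = -1.82 * 1.74^0 = -1.82
i=1: S_1 = -1.82 * 1.74^1 ≈ -3.17
i=2: S_2 = -1.82 * 1.74^2 ≈ -5.51
i=3: S_3 = -1.82 * 1.74^3 ≈ -9.59
The first 4 terms are: [-1.82, -3.17, -5.51, -9.59]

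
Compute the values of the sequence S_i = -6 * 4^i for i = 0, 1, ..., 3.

This is a geometric sequence.
i=0: S_0 = -6 * 4^0 = -6
i=1: S_1 = -6 * 4^1 = -24
i=2: S_2 = -6 * 4^2 = -96
i=3: S_3 = -6 * 4^3 = -384
The first 4 terms are: [-6, -24, -96, -384]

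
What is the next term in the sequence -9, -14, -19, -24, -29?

Differences: -14 - -9 = -5
This is an arithmetic sequence with common difference d = -5.
Next term = -29 + -5 = -34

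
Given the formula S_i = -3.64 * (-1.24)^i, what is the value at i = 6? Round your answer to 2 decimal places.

S_6 = -3.64 * (-1.24)^6 ≈ -3.64 * 3.6352 ≈ -13.23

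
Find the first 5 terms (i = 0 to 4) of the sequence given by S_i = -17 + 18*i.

This is an arithmetic sequence.
i=0: S_0 = -17 + 18*0 = -17
i=1: S_1 = -17 + 18*1 = 1
i=2: S_2 = -17 + 18*2 = 19
i=3: S_3 = -17 + 18*3 = 37
i=4: S_4 = -17 + 18*4 = 55
The first 5 terms are: [-17, 1, 19, 37, 55]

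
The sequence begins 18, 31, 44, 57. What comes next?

Differences: 31 - 18 = 13
This is an arithmetic sequence with common difference d = 13.
Next term = 57 + 13 = 70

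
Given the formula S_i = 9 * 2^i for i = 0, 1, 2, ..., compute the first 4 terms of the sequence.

This is a geometric sequence.
i=0: S_0 = 9 * 2^0 = 9
i=1: S_1 = 9 * 2^1 = 18
i=2: S_2 = 9 * 2^2 = 36
i=3: S_3 = 9 * 2^3 = 72
The first 4 terms are: [9, 18, 36, 72]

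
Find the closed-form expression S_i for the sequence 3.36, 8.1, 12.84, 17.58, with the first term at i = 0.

Check differences: 8.1 - 3.36 = 4.74
12.84 - 8.1 = 4.74
Common difference d = 4.74.
First term a = 3.36.
Formula: S_i = 3.36 + 4.74*i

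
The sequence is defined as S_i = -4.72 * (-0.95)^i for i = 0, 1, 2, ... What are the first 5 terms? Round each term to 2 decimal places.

This is a geometric sequence.
i=0: S_0 = -4.72 * (-0.95)^0 = -4.72
i=1: S_1 = -4.72 * (-0.95)^1 ≈ 4.48
i=2: S_2 = -4.72 * (-0.95)^2 ≈ -4.26
i=3: S_3 = -4.72 * (-0.95)^3 ≈ 4.05
i=4: S_4 = -4.72 * (-0.95)^4 ≈ -3.84
The first 5 terms are: [-4.72, 4.48, -4.26, 4.05, -3.84]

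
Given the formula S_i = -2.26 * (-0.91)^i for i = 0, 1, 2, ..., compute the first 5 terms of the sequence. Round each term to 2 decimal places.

This is a geometric sequence.
i=0: S_0 = -2.26 * (-0.91)^0 = -2.26
i=1: S_1 = -2.26 * (-0.91)^1 ≈ 2.06
i=2: S_2 = -2.26 * (-0.91)^2 ≈ -1.87
i=3: S_3 = -2.26 * (-0.91)^3 ≈ 1.7
i=4: S_4 = -2.26 * (-0.91)^4 ≈ -1.55
The first 5 terms are: [-2.26, 2.06, -1.87, 1.7, -1.55]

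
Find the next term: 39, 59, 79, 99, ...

Differences: 59 - 39 = 20
This is an arithmetic sequence with common difference d = 20.
Next term = 99 + 20 = 119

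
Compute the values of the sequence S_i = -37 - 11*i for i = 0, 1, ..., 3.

This is an arithmetic sequence.
i=0: S_0 = -37 + -11*0 = -37
i=1: S_1 = -37 + -11*1 = -48
i=2: S_2 = -37 + -11*2 = -59
i=3: S_3 = -37 + -11*3 = -70
The first 4 terms are: [-37, -48, -59, -70]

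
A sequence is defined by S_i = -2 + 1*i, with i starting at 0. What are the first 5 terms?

This is an arithmetic sequence.
i=0: S_0 = -2 + 1*0 = -2
i=1: S_1 = -2 + 1*1 = -1
i=2: S_2 = -2 + 1*2 = 0
i=3: S_3 = -2 + 1*3 = 1
i=4: S_4 = -2 + 1*4 = 2
The first 5 terms are: [-2, -1, 0, 1, 2]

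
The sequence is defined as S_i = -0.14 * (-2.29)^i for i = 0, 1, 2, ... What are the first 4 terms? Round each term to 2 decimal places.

This is a geometric sequence.
i=0: S_0 = -0.14 * (-2.29)^0 = -0.14
i=1: S_1 = -0.14 * (-2.29)^1 ≈ 0.32
i=2: S_2 = -0.14 * (-2.29)^2 ≈ -0.73
i=3: S_3 = -0.14 * (-2.29)^3 ≈ 1.68
The first 4 terms are: [-0.14, 0.32, -0.73, 1.68]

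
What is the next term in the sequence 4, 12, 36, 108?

Ratios: 12 / 4 = 3.0
This is a geometric sequence with common ratio r = 3.
Next term = 108 * 3 = 324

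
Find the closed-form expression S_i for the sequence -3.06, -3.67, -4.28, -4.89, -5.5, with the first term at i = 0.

Check differences: -3.67 - -3.06 = -0.61
-4.28 - -3.67 = -0.61
Common difference d = -0.61.
First term a = -3.06.
Formula: S_i = -3.06 - 0.61*i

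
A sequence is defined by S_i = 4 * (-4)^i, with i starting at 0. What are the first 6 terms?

This is a geometric sequence.
i=0: S_0 = 4 * (-4)^0 = 4
i=1: S_1 = 4 * (-4)^1 = -16
i=2: S_2 = 4 * (-4)^2 = 64
i=3: S_3 = 4 * (-4)^3 = -256
i=4: S_4 = 4 * (-4)^4 = 1024
i=5: S_5 = 4 * (-4)^5 = -4096
The first 6 terms are: [4, -16, 64, -256, 1024, -4096]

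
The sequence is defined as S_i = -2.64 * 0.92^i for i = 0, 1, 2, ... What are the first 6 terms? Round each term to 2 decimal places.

This is a geometric sequence.
i=0: S_0 = -2.64 * 0.92^0 = -2.64
i=1: S_1 = -2.64 * 0.92^1 ≈ -2.43
i=2: S_2 = -2.64 * 0.92^2 ≈ -2.23
i=3: S_3 = -2.64 * 0.92^3 ≈ -2.06
i=4: S_4 = -2.64 * 0.92^4 ≈ -1.89
i=5: S_5 = -2.64 * 0.92^5 ≈ -1.74
The first 6 terms are: [-2.64, -2.43, -2.23, -2.06, -1.89, -1.74]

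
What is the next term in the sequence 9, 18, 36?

Ratios: 18 / 9 = 2.0
This is a geometric sequence with common ratio r = 2.
Next term = 36 * 2 = 72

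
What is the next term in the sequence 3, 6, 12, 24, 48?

Ratios: 6 / 3 = 2.0
This is a geometric sequence with common ratio r = 2.
Next term = 48 * 2 = 96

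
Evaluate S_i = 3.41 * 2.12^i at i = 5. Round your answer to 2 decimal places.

S_5 = 3.41 * 2.12^5 ≈ 3.41 * 42.8232 ≈ 146.03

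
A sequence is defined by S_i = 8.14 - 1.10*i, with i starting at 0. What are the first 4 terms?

This is an arithmetic sequence.
i=0: S_0 = 8.14 + -1.1*0 = 8.14
i=1: S_1 = 8.14 + -1.1*1 = 7.04
i=2: S_2 = 8.14 + -1.1*2 = 5.94
i=3: S_3 = 8.14 + -1.1*3 = 4.84
The first 4 terms are: [8.14, 7.04, 5.94, 4.84]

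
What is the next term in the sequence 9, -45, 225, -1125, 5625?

Ratios: -45 / 9 = -5.0
This is a geometric sequence with common ratio r = -5.
Next term = 5625 * -5 = -28125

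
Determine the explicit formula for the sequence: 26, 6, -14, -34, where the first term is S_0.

Check differences: 6 - 26 = -20
-14 - 6 = -20
Common difference d = -20.
First term a = 26.
Formula: S_i = 26 - 20*i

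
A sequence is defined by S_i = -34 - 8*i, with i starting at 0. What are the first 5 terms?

This is an arithmetic sequence.
i=0: S_0 = -34 + -8*0 = -34
i=1: S_1 = -34 + -8*1 = -42
i=2: S_2 = -34 + -8*2 = -50
i=3: S_3 = -34 + -8*3 = -58
i=4: S_4 = -34 + -8*4 = -66
The first 5 terms are: [-34, -42, -50, -58, -66]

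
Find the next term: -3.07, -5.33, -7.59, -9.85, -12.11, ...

Differences: -5.33 - -3.07 = -2.26
This is an arithmetic sequence with common difference d = -2.26.
Next term = -12.11 + -2.26 = -14.37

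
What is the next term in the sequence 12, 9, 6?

Differences: 9 - 12 = -3
This is an arithmetic sequence with common difference d = -3.
Next term = 6 + -3 = 3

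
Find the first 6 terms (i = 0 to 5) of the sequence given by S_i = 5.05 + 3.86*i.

This is an arithmetic sequence.
i=0: S_0 = 5.05 + 3.86*0 = 5.05
i=1: S_1 = 5.05 + 3.86*1 = 8.91
i=2: S_2 = 5.05 + 3.86*2 = 12.77
i=3: S_3 = 5.05 + 3.86*3 = 16.63
i=4: S_4 = 5.05 + 3.86*4 = 20.49
i=5: S_5 = 5.05 + 3.86*5 = 24.35
The first 6 terms are: [5.05, 8.91, 12.77, 16.63, 20.49, 24.35]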